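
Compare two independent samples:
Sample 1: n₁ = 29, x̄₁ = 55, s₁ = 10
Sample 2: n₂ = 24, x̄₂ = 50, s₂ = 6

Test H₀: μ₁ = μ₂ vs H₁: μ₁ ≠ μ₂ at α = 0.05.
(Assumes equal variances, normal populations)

Answer: t = 2.1482, reject H₀

Derivation:
Pooled variance: s²_p = [28×10² + 23×6²]/(51) = 71.1373
s_p = 8.4343
SE = s_p×√(1/n₁ + 1/n₂) = 8.4343×√(1/29 + 1/24) = 2.3275
t = (x̄₁ - x̄₂)/SE = (55 - 50)/2.3275 = 2.1482
df = 51, t-critical = ±2.008
Decision: reject H₀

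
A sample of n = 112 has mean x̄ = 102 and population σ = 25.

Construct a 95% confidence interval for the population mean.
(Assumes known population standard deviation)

Answer: (97.3699, 106.6301)

Derivation:
Confidence level: 95%, α = 0.05
z_0.025 = 1.960
SE = σ/√n = 25/√112 = 2.3623
Margin of error = 1.960 × 2.3623 = 4.6301
CI: x̄ ± margin = 102 ± 4.6301
CI: (97.3699, 106.6301)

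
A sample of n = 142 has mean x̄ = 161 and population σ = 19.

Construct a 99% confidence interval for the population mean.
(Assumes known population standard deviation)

Answer: (156.8928, 165.1072)

Derivation:
Confidence level: 99%, α = 0.01
z_0.005 = 2.576
SE = σ/√n = 19/√142 = 1.5944
Margin of error = 2.576 × 1.5944 = 4.1072
CI: x̄ ± margin = 161 ± 4.1072
CI: (156.8928, 165.1072)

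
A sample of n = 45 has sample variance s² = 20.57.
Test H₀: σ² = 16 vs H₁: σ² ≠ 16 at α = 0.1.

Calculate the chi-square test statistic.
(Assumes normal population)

df = n - 1 = 44
χ² = (n-1)s²/σ₀² = 44×20.57/16 = 56.5675
Critical values: χ²_{0.95,44} = 29.787, χ²_{0.05,44} = 60.481
Rejection region: χ² < 29.787 or χ² > 60.481
Decision: fail to reject H₀

Answer: χ² = 56.5675, fail to reject H₀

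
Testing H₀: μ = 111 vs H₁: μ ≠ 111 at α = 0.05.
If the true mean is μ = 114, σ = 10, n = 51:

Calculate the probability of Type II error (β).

SE = σ/√n = 10/√51 = 1.4003
Critical values: μ₀ ± z_0.025×SE = 111 ± 1.960×1.4003
Acceptance region: (108.2554, 113.7446)
Under H₁ (μ = 114): z_high = (113.7446 - 114)/1.4003 = -0.1824, z_low = (108.2554 - 114)/1.4003 = -4.1024
β = P(not reject | H₁) = Φ(-0.1824) - Φ(-4.1024) ≈ 0.4276

Answer: β ≈ 0.4276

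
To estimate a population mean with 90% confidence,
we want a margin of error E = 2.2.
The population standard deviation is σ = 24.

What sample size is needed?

z_0.05 = 1.645
n = (z×σ/E)² = (1.645×24/2.2)²
n = 322.0393
Round up: n = 323

Answer: n = 323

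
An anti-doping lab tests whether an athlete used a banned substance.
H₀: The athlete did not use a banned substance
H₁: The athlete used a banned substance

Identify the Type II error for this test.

Answer: Failing to detect doping in an athlete who used a banned substance

Derivation:
Type I error: rejecting H₀ when it is actually true (false positive).
Type II error: failing to reject H₀ when H₁ is actually true (false negative).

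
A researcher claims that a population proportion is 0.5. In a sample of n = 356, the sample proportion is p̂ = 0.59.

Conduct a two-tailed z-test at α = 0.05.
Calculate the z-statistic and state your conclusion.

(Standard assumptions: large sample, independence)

H₀: p = 0.5, H₁: p ≠ 0.5
Standard error: SE = √(p₀(1-p₀)/n) = √(0.5×0.5/356) = 0.026500
z-statistic: z = (p̂ - p₀)/SE = (0.59 - 0.5)/0.026500 = 3.3962
Critical value: z_0.025 = ±1.960
p-value = 0.0007
Decision: reject H₀ at α = 0.05

Answer: z = 3.3962, reject H₀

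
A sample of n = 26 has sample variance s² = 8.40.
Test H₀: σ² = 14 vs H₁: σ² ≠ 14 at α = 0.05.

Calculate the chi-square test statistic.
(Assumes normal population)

Answer: χ² = 15.0000, fail to reject H₀

Derivation:
df = n - 1 = 25
χ² = (n-1)s²/σ₀² = 25×8.40/14 = 15.0000
Critical values: χ²_{0.975,25} = 13.120, χ²_{0.025,25} = 40.646
Rejection region: χ² < 13.120 or χ² > 40.646
Decision: fail to reject H₀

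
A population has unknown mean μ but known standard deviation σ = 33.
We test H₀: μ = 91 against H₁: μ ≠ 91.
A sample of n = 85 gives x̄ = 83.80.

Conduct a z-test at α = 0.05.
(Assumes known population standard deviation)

Answer: z = -2.0115, reject H₀

Derivation:
Standard error: SE = σ/√n = 33/√85 = 3.5794
z-statistic: z = (x̄ - μ₀)/SE = (83.80 - 91)/3.5794 = -2.0115
Critical value: ±1.960
p-value = 0.0443
Decision: reject H₀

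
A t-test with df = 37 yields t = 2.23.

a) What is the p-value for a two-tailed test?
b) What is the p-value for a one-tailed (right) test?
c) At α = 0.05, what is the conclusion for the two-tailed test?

Answer: a) 0.0319, b) 0.0159, c) reject H₀

Derivation:
Using t-distribution with df = 37:
a) Two-tailed: p = 2×P(T > 2.23) = 0.0319
b) One-tailed: p = P(T > 2.23) = 0.0159
c) 0.0319 < 0.05, reject H₀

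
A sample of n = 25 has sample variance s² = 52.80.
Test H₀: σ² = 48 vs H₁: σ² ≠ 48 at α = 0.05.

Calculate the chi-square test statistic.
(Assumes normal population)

Answer: χ² = 26.4000, fail to reject H₀

Derivation:
df = n - 1 = 24
χ² = (n-1)s²/σ₀² = 24×52.80/48 = 26.4000
Critical values: χ²_{0.975,24} = 12.401, χ²_{0.025,24} = 39.364
Rejection region: χ² < 12.401 or χ² > 39.364
Decision: fail to reject H₀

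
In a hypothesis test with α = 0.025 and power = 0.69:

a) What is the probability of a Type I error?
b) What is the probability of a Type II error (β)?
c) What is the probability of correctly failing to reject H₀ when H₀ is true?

Answer: a) 0.025, b) 0.31, c) 0.975

Derivation:
a) Type I error probability = α = 0.025
b) Power = P(reject H₀ | H₁ true) = 1 - β = 0.69, so Type II error probability = β = 1 - Power = 0.31
c) P(fail to reject H₀ | H₀ true) = 1 - α = 0.975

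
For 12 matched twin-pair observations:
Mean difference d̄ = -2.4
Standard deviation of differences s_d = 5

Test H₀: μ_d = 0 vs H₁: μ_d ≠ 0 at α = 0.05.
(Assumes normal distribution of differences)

df = n - 1 = 11
SE = s_d/√n = 5/√12 = 1.4434
t = d̄/SE = -2.4/1.4434 = -1.6627
Critical value: t_{0.025,11} = ±2.201
p-value ≈ 0.1246
Decision: fail to reject H₀

Answer: t = -1.6627, fail to reject H₀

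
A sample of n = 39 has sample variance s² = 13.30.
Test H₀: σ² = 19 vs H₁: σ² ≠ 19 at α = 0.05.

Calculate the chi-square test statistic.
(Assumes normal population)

df = n - 1 = 38
χ² = (n-1)s²/σ₀² = 38×13.30/19 = 26.6000
Critical values: χ²_{0.975,38} = 22.878, χ²_{0.025,38} = 56.896
Rejection region: χ² < 22.878 or χ² > 56.896
Decision: fail to reject H₀

Answer: χ² = 26.6000, fail to reject H₀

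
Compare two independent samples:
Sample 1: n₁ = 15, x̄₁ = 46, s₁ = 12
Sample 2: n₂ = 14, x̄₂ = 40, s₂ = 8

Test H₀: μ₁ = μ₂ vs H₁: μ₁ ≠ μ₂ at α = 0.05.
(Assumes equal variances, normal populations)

Pooled variance: s²_p = [14×12² + 13×8²]/(27) = 105.4815
s_p = 10.2704
SE = s_p×√(1/n₁ + 1/n₂) = 10.2704×√(1/15 + 1/14) = 3.8166
t = (x̄₁ - x̄₂)/SE = (46 - 40)/3.8166 = 1.5721
df = 27, t-critical = ±2.052
Decision: fail to reject H₀

Answer: t = 1.5721, fail to reject H₀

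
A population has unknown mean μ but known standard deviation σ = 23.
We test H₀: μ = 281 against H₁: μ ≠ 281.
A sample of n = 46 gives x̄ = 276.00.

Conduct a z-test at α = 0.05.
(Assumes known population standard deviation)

Answer: z = -1.4744, fail to reject H₀

Derivation:
Standard error: SE = σ/√n = 23/√46 = 3.3912
z-statistic: z = (x̄ - μ₀)/SE = (276.00 - 281)/3.3912 = -1.4744
Critical value: ±1.960
p-value = 0.1404
Decision: fail to reject H₀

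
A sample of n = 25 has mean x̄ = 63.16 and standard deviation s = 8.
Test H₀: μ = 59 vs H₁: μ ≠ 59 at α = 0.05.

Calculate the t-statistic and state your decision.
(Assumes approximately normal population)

Answer: t = 2.6000, reject H₀

Derivation:
df = n - 1 = 24
SE = s/√n = 8/√25 = 1.6000
t = (x̄ - μ₀)/SE = (63.16 - 59)/1.6000 = 2.6000
Critical value: t_{0.025,24} = ±2.064
p-value ≈ 0.0157
Decision: reject H₀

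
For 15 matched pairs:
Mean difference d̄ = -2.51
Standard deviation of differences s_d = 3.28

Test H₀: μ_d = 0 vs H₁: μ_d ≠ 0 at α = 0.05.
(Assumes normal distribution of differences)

df = n - 1 = 14
SE = s_d/√n = 3.28/√15 = 0.8469
t = d̄/SE = -2.51/0.8469 = -2.9638
Critical value: t_{0.025,14} = ±2.145
p-value ≈ 0.0103
Decision: reject H₀

Answer: t = -2.9638, reject H₀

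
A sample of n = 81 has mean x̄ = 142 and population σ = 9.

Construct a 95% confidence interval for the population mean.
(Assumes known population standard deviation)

Confidence level: 95%, α = 0.05
z_0.025 = 1.960
SE = σ/√n = 9/√81 = 1.0000
Margin of error = 1.960 × 1.0000 = 1.9600
CI: x̄ ± margin = 142 ± 1.9600
CI: (140.0400, 143.9600)

Answer: (140.0400, 143.9600)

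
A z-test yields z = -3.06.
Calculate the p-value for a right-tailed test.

Answer: p-value ≈ 0.9989

Derivation:
For z = -3.06:
p = P(Z > -3.06) = 1 - Φ(-3.06) = 0.9989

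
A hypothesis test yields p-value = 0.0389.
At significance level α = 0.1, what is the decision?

Compare p-value to α:
0.0389 < 0.1
Decision: reject H₀

Answer: reject H₀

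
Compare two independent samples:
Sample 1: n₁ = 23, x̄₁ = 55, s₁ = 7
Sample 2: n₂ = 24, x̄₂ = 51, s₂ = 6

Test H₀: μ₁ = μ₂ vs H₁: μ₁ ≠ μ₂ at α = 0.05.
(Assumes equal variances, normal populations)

Answer: t = 2.1064, reject H₀

Derivation:
Pooled variance: s²_p = [22×7² + 23×6²]/(45) = 42.3556
s_p = 6.5081
SE = s_p×√(1/n₁ + 1/n₂) = 6.5081×√(1/23 + 1/24) = 1.8990
t = (x̄₁ - x̄₂)/SE = (55 - 51)/1.8990 = 2.1064
df = 45, t-critical = ±2.014
Decision: reject H₀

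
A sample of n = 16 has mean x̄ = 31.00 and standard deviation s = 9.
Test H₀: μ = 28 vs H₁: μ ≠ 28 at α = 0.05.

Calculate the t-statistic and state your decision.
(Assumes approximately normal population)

df = n - 1 = 15
SE = s/√n = 9/√16 = 2.2500
t = (x̄ - μ₀)/SE = (31.00 - 28)/2.2500 = 1.3333
Critical value: t_{0.025,15} = ±2.131
p-value ≈ 0.2023
Decision: fail to reject H₀

Answer: t = 1.3333, fail to reject H₀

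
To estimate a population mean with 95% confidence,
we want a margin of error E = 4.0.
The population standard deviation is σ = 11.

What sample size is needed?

z_0.025 = 1.960
n = (z×σ/E)² = (1.960×11/4.0)²
n = 29.0521
Round up: n = 30

Answer: n = 30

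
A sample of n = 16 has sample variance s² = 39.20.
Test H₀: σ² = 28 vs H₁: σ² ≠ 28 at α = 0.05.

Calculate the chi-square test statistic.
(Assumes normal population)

Answer: χ² = 21.0000, fail to reject H₀

Derivation:
df = n - 1 = 15
χ² = (n-1)s²/σ₀² = 15×39.20/28 = 21.0000
Critical values: χ²_{0.975,15} = 6.262, χ²_{0.025,15} = 27.488
Rejection region: χ² < 6.262 or χ² > 27.488
Decision: fail to reject H₀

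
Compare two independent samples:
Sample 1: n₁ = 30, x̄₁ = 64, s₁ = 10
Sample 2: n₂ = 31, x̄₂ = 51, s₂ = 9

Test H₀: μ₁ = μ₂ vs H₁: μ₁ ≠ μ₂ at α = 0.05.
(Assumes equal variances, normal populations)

Pooled variance: s²_p = [29×10² + 30×9²]/(59) = 90.3390
s_p = 9.5047
SE = s_p×√(1/n₁ + 1/n₂) = 9.5047×√(1/30 + 1/31) = 2.4342
t = (x̄₁ - x̄₂)/SE = (64 - 51)/2.4342 = 5.3406
df = 59, t-critical = ±2.001
Decision: reject H₀

Answer: t = 5.3406, reject H₀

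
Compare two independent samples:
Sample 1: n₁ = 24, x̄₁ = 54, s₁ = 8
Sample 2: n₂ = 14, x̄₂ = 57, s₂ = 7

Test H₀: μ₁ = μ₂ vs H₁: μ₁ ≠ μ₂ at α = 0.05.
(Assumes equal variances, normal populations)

Answer: t = -1.1655, fail to reject H₀

Derivation:
Pooled variance: s²_p = [23×8² + 13×7²]/(36) = 58.5833
s_p = 7.6540
SE = s_p×√(1/n₁ + 1/n₂) = 7.6540×√(1/24 + 1/14) = 2.5740
t = (x̄₁ - x̄₂)/SE = (54 - 57)/2.5740 = -1.1655
df = 36, t-critical = ±2.028
Decision: fail to reject H₀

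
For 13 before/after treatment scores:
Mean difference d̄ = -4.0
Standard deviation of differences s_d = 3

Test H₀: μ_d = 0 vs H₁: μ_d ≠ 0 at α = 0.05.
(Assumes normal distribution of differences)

df = n - 1 = 12
SE = s_d/√n = 3/√13 = 0.8321
t = d̄/SE = -4.0/0.8321 = -4.8071
Critical value: t_{0.025,12} = ±2.179
p-value ≈ 0.0004
Decision: reject H₀

Answer: t = -4.8071, reject H₀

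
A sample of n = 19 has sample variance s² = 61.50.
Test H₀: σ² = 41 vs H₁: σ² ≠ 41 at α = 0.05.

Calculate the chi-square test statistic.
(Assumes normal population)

Answer: χ² = 27.0000, fail to reject H₀

Derivation:
df = n - 1 = 18
χ² = (n-1)s²/σ₀² = 18×61.50/41 = 27.0000
Critical values: χ²_{0.975,18} = 8.231, χ²_{0.025,18} = 31.526
Rejection region: χ² < 8.231 or χ² > 31.526
Decision: fail to reject H₀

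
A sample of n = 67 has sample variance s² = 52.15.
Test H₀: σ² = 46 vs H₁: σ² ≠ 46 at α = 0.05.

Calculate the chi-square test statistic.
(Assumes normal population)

Answer: χ² = 74.8239, fail to reject H₀

Derivation:
df = n - 1 = 66
χ² = (n-1)s²/σ₀² = 66×52.15/46 = 74.8239
Critical values: χ²_{0.975,66} = 45.431, χ²_{0.025,66} = 90.349
Rejection region: χ² < 45.431 or χ² > 90.349
Decision: fail to reject H₀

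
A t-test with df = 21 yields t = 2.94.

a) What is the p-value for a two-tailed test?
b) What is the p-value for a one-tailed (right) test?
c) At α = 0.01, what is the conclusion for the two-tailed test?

Using t-distribution with df = 21:
a) Two-tailed: p = 2×P(T > 2.94) = 0.0078
b) One-tailed: p = P(T > 2.94) = 0.0039
c) 0.0078 < 0.01, reject H₀

Answer: a) 0.0078, b) 0.0039, c) reject H₀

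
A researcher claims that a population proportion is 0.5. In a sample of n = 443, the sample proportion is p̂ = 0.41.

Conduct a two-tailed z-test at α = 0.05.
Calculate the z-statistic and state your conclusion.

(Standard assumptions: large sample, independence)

Answer: z = -3.7885, reject H₀

Derivation:
H₀: p = 0.5, H₁: p ≠ 0.5
Standard error: SE = √(p₀(1-p₀)/n) = √(0.5×0.5/443) = 0.023756
z-statistic: z = (p̂ - p₀)/SE = (0.41 - 0.5)/0.023756 = -3.7885
Critical value: z_0.025 = ±1.960
p-value = 0.0002
Decision: reject H₀ at α = 0.05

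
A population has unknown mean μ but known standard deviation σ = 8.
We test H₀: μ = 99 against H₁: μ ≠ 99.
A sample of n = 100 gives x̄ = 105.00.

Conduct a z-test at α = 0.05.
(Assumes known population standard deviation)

Standard error: SE = σ/√n = 8/√100 = 0.8000
z-statistic: z = (x̄ - μ₀)/SE = (105.00 - 99)/0.8000 = 7.5000
Critical value: ±1.960
p-value < 0.0001
Decision: reject H₀

Answer: z = 7.5000, reject H₀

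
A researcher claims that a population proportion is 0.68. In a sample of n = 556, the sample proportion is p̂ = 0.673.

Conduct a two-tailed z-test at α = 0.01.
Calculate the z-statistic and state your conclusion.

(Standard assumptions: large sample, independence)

Answer: z = -0.3538, fail to reject H₀

Derivation:
H₀: p = 0.68, H₁: p ≠ 0.68
Standard error: SE = √(p₀(1-p₀)/n) = √(0.68×0.32/556) = 0.019783
z-statistic: z = (p̂ - p₀)/SE = (0.673 - 0.68)/0.019783 = -0.3538
Critical value: z_0.005 = ±2.576
p-value = 0.7235
Decision: fail to reject H₀ at α = 0.01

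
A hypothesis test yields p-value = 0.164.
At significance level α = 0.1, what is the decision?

Answer: fail to reject H₀

Derivation:
Compare p-value to α:
0.164 ≥ 0.1
Decision: fail to reject H₀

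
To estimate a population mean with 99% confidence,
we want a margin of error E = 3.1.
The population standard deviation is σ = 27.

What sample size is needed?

Answer: n = 504

Derivation:
z_0.005 = 2.576
n = (z×σ/E)² = (2.576×27/3.1)²
n = 503.3799
Round up: n = 504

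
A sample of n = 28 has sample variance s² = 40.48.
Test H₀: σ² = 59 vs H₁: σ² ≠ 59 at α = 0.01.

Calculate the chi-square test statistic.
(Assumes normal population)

df = n - 1 = 27
χ² = (n-1)s²/σ₀² = 27×40.48/59 = 18.5247
Critical values: χ²_{0.995,27} = 11.808, χ²_{0.005,27} = 49.645
Rejection region: χ² < 11.808 or χ² > 49.645
Decision: fail to reject H₀

Answer: χ² = 18.5247, fail to reject H₀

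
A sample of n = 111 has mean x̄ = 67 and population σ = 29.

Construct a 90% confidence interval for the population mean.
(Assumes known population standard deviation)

Confidence level: 90%, α = 0.1
z_0.05 = 1.645
SE = σ/√n = 29/√111 = 2.7526
Margin of error = 1.645 × 2.7526 = 4.5280
CI: x̄ ± margin = 67 ± 4.5280
CI: (62.4720, 71.5280)

Answer: (62.4720, 71.5280)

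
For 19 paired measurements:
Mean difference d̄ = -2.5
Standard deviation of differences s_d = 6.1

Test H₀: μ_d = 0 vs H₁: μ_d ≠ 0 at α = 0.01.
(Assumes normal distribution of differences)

df = n - 1 = 18
SE = s_d/√n = 6.1/√19 = 1.3994
t = d̄/SE = -2.5/1.3994 = -1.7865
Critical value: t_{0.005,18} = ±2.878
p-value ≈ 0.0909
Decision: fail to reject H₀

Answer: t = -1.7865, fail to reject H₀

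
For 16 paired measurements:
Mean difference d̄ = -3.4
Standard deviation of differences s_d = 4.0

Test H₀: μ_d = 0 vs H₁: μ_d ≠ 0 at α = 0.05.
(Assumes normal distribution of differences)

df = n - 1 = 15
SE = s_d/√n = 4.0/√16 = 1.0000
t = d̄/SE = -3.4/1.0000 = -3.4000
Critical value: t_{0.025,15} = ±2.131
p-value ≈ 0.0040
Decision: reject H₀

Answer: t = -3.4000, reject H₀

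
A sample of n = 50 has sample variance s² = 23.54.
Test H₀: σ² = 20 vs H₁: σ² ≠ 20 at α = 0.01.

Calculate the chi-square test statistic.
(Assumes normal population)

df = n - 1 = 49
χ² = (n-1)s²/σ₀² = 49×23.54/20 = 57.6730
Critical values: χ²_{0.995,49} = 27.249, χ²_{0.005,49} = 78.231
Rejection region: χ² < 27.249 or χ² > 78.231
Decision: fail to reject H₀

Answer: χ² = 57.6730, fail to reject H₀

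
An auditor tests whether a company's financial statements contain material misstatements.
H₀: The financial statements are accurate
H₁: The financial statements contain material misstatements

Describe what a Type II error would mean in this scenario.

Answer: Failing to detect material misstatements that are actually present

Derivation:
Type I error (α): Rejecting H₀ when H₀ is true
Type II error (β): Failing to reject H₀ when H₁ is true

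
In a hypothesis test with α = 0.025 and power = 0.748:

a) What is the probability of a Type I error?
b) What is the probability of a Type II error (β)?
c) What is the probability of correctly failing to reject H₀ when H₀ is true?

Answer: a) 0.025, b) 0.252, c) 0.975

Derivation:
a) Type I error probability = α = 0.025
b) Power = P(reject H₀ | H₁ true) = 1 - β = 0.748, so Type II error probability = β = 1 - Power = 0.252
c) P(fail to reject H₀ | H₀ true) = 1 - α = 0.975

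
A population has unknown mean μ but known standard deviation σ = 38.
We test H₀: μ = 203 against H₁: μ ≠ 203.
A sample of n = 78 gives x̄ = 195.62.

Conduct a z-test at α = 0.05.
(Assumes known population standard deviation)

Answer: z = -1.7152, fail to reject H₀

Derivation:
Standard error: SE = σ/√n = 38/√78 = 4.3027
z-statistic: z = (x̄ - μ₀)/SE = (195.62 - 203)/4.3027 = -1.7152
Critical value: ±1.960
p-value = 0.0863
Decision: fail to reject H₀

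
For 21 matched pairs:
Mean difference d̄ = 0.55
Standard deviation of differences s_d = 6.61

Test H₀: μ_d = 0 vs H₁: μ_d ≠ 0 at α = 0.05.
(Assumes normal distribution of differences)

Answer: t = 0.3813, fail to reject H₀

Derivation:
df = n - 1 = 20
SE = s_d/√n = 6.61/√21 = 1.4424
t = d̄/SE = 0.55/1.4424 = 0.3813
Critical value: t_{0.025,20} = ±2.086
p-value ≈ 0.7070
Decision: fail to reject H₀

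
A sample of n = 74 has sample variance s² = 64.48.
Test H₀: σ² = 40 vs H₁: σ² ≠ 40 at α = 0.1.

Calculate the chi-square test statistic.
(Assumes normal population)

Answer: χ² = 117.6760, reject H₀

Derivation:
df = n - 1 = 73
χ² = (n-1)s²/σ₀² = 73×64.48/40 = 117.6760
Critical values: χ²_{0.95,73} = 54.325, χ²_{0.05,73} = 93.945
Rejection region: χ² < 54.325 or χ² > 93.945
Decision: reject H₀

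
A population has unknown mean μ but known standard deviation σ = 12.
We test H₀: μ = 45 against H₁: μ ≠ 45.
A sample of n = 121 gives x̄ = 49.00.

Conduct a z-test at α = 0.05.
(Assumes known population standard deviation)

Standard error: SE = σ/√n = 12/√121 = 1.0909
z-statistic: z = (x̄ - μ₀)/SE = (49.00 - 45)/1.0909 = 3.6667
Critical value: ±1.960
p-value = 0.0002
Decision: reject H₀

Answer: z = 3.6667, reject H₀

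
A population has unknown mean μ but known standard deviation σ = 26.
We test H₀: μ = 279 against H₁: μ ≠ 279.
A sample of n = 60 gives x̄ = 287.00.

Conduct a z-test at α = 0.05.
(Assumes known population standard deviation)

Answer: z = 2.3834, reject H₀

Derivation:
Standard error: SE = σ/√n = 26/√60 = 3.3566
z-statistic: z = (x̄ - μ₀)/SE = (287.00 - 279)/3.3566 = 2.3834
Critical value: ±1.960
p-value = 0.0172
Decision: reject H₀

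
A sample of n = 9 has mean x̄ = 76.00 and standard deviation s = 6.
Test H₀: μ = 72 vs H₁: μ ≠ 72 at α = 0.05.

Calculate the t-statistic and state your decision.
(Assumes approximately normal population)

Answer: t = 2.0000, fail to reject H₀

Derivation:
df = n - 1 = 8
SE = s/√n = 6/√9 = 2.0000
t = (x̄ - μ₀)/SE = (76.00 - 72)/2.0000 = 2.0000
Critical value: t_{0.025,8} = ±2.306
p-value ≈ 0.0805
Decision: fail to reject H₀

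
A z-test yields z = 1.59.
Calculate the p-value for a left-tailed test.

Answer: p-value ≈ 0.9441

Derivation:
For z = 1.59:
p = P(Z < 1.59) = Φ(1.59) = 0.9441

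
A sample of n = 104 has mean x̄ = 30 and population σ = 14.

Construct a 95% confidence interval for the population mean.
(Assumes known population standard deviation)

Answer: (27.3093, 32.6907)

Derivation:
Confidence level: 95%, α = 0.05
z_0.025 = 1.960
SE = σ/√n = 14/√104 = 1.3728
Margin of error = 1.960 × 1.3728 = 2.6907
CI: x̄ ± margin = 30 ± 2.6907
CI: (27.3093, 32.6907)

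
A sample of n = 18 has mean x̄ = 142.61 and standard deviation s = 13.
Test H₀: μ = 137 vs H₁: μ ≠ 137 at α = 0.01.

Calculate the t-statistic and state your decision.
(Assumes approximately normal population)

df = n - 1 = 17
SE = s/√n = 13/√18 = 3.0641
t = (x̄ - μ₀)/SE = (142.61 - 137)/3.0641 = 1.8309
Critical value: t_{0.005,17} = ±2.898
p-value ≈ 0.0847
Decision: fail to reject H₀

Answer: t = 1.8309, fail to reject H₀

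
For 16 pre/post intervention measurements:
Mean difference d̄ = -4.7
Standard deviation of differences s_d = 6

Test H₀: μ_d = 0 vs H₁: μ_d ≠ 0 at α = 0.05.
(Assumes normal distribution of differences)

df = n - 1 = 15
SE = s_d/√n = 6/√16 = 1.5000
t = d̄/SE = -4.7/1.5000 = -3.1333
Critical value: t_{0.025,15} = ±2.131
p-value ≈ 0.0068
Decision: reject H₀

Answer: t = -3.1333, reject H₀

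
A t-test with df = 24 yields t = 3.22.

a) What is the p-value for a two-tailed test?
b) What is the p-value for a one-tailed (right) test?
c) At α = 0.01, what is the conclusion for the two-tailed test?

Answer: a) 0.0037, b) 0.0018, c) reject H₀

Derivation:
Using t-distribution with df = 24:
a) Two-tailed: p = 2×P(T > 3.22) = 0.0037
b) One-tailed: p = P(T > 3.22) = 0.0018
c) 0.0037 < 0.01, reject H₀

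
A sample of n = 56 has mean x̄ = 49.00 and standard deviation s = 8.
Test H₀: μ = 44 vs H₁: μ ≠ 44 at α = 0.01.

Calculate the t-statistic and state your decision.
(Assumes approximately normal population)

df = n - 1 = 55
SE = s/√n = 8/√56 = 1.0690
t = (x̄ - μ₀)/SE = (49.00 - 44)/1.0690 = 4.6773
Critical value: t_{0.005,55} = ±2.668
p-value < 0.0001
Decision: reject H₀

Answer: t = 4.6773, reject H₀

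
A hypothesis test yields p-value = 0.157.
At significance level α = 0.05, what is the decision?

Compare p-value to α:
0.157 ≥ 0.05
Decision: fail to reject H₀

Answer: fail to reject H₀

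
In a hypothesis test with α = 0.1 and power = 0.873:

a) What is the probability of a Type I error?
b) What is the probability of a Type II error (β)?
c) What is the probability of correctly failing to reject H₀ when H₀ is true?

a) Type I error probability = α = 0.1
b) Power = P(reject H₀ | H₁ true) = 1 - β = 0.873, so Type II error probability = β = 1 - Power = 0.127
c) P(fail to reject H₀ | H₀ true) = 1 - α = 0.9

Answer: a) 0.1, b) 0.127, c) 0.9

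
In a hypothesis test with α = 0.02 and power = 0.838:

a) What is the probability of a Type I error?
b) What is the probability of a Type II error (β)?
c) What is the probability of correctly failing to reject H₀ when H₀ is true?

Answer: a) 0.02, b) 0.162, c) 0.98

Derivation:
a) Type I error probability = α = 0.02
b) Power = P(reject H₀ | H₁ true) = 1 - β = 0.838, so Type II error probability = β = 1 - Power = 0.162
c) P(fail to reject H₀ | H₀ true) = 1 - α = 0.98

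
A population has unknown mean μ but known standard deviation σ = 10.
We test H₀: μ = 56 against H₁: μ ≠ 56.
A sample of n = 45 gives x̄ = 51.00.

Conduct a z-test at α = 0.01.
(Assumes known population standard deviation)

Answer: z = -3.3541, reject H₀

Derivation:
Standard error: SE = σ/√n = 10/√45 = 1.4907
z-statistic: z = (x̄ - μ₀)/SE = (51.00 - 56)/1.4907 = -3.3541
Critical value: ±2.576
p-value = 0.0008
Decision: reject H₀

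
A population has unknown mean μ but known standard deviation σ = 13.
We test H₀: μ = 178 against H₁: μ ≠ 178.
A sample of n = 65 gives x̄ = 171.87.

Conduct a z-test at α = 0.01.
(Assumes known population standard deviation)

Standard error: SE = σ/√n = 13/√65 = 1.6125
z-statistic: z = (x̄ - μ₀)/SE = (171.87 - 178)/1.6125 = -3.8016
Critical value: ±2.576
p-value = 0.0001
Decision: reject H₀

Answer: z = -3.8016, reject H₀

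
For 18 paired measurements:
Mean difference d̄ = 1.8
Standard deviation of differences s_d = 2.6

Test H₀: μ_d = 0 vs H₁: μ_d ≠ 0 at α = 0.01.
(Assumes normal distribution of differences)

df = n - 1 = 17
SE = s_d/√n = 2.6/√18 = 0.6128
t = d̄/SE = 1.8/0.6128 = 2.9373
Critical value: t_{0.005,17} = ±2.898
p-value ≈ 0.0092
Decision: reject H₀

Answer: t = 2.9373, reject H₀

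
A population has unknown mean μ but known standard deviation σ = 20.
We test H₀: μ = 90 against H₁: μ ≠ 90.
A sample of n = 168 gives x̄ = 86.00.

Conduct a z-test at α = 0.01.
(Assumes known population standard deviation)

Answer: z = -2.5924, reject H₀

Derivation:
Standard error: SE = σ/√n = 20/√168 = 1.5430
z-statistic: z = (x̄ - μ₀)/SE = (86.00 - 90)/1.5430 = -2.5924
Critical value: ±2.576
p-value = 0.0095
Decision: reject H₀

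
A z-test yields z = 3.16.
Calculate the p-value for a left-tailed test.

For z = 3.16:
p = P(Z < 3.16) = Φ(3.16) = 0.9992

Answer: p-value ≈ 0.9992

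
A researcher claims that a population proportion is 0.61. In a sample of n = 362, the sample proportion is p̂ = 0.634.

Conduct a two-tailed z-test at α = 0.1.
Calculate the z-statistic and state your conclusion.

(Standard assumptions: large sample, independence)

H₀: p = 0.61, H₁: p ≠ 0.61
Standard error: SE = √(p₀(1-p₀)/n) = √(0.61×0.39/362) = 0.025636
z-statistic: z = (p̂ - p₀)/SE = (0.634 - 0.61)/0.025636 = 0.9362
Critical value: z_0.05 = ±1.645
p-value = 0.3492
Decision: fail to reject H₀ at α = 0.1

Answer: z = 0.9362, fail to reject H₀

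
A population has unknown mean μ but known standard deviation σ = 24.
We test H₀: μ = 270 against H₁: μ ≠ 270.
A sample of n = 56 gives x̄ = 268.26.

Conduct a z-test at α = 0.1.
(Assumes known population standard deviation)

Standard error: SE = σ/√n = 24/√56 = 3.2071
z-statistic: z = (x̄ - μ₀)/SE = (268.26 - 270)/3.2071 = -0.5425
Critical value: ±1.645
p-value = 0.5875
Decision: fail to reject H₀

Answer: z = -0.5425, fail to reject H₀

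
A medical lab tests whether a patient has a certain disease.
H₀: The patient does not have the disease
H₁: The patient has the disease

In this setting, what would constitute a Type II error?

Answer: Failing to diagnose a patient who actually has the disease (false negative)

Derivation:
Type I error: rejecting H₀ when it is actually true (false positive).
Type II error: failing to reject H₀ when H₁ is actually true (false negative).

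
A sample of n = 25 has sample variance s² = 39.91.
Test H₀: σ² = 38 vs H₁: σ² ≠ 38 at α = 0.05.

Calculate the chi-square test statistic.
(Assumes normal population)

Answer: χ² = 25.2063, fail to reject H₀

Derivation:
df = n - 1 = 24
χ² = (n-1)s²/σ₀² = 24×39.91/38 = 25.2063
Critical values: χ²_{0.975,24} = 12.401, χ²_{0.025,24} = 39.364
Rejection region: χ² < 12.401 or χ² > 39.364
Decision: fail to reject H₀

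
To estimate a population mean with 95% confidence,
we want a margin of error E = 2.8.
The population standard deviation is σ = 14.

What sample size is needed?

Answer: n = 97

Derivation:
z_0.025 = 1.960
n = (z×σ/E)² = (1.960×14/2.8)²
n = 96.0400
Round up: n = 97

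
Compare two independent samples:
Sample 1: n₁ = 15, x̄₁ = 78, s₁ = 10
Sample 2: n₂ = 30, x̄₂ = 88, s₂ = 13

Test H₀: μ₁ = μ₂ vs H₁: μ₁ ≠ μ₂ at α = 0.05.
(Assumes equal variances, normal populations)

Pooled variance: s²_p = [14×10² + 29×13²]/(43) = 146.5349
s_p = 12.1052
SE = s_p×√(1/n₁ + 1/n₂) = 12.1052×√(1/15 + 1/30) = 3.8280
t = (x̄₁ - x̄₂)/SE = (78 - 88)/3.8280 = -2.6123
df = 43, t-critical = ±2.017
Decision: reject H₀

Answer: t = -2.6123, reject H₀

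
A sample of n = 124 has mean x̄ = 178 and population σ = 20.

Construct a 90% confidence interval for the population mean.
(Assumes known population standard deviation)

Confidence level: 90%, α = 0.1
z_0.05 = 1.645
SE = σ/√n = 20/√124 = 1.7961
Margin of error = 1.645 × 1.7961 = 2.9546
CI: x̄ ± margin = 178 ± 2.9546
CI: (175.0454, 180.9546)

Answer: (175.0454, 180.9546)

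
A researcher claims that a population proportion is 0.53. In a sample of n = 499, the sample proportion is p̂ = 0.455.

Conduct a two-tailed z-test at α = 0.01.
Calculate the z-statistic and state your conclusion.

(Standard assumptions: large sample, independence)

H₀: p = 0.53, H₁: p ≠ 0.53
Standard error: SE = √(p₀(1-p₀)/n) = √(0.53×0.47/499) = 0.022343
z-statistic: z = (p̂ - p₀)/SE = (0.455 - 0.53)/0.022343 = -3.3568
Critical value: z_0.005 = ±2.576
p-value = 0.0008
Decision: reject H₀ at α = 0.01

Answer: z = -3.3568, reject H₀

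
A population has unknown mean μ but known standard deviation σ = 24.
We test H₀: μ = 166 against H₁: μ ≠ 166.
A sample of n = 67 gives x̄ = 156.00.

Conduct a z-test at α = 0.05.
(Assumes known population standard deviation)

Answer: z = -3.4105, reject H₀

Derivation:
Standard error: SE = σ/√n = 24/√67 = 2.9321
z-statistic: z = (x̄ - μ₀)/SE = (156.00 - 166)/2.9321 = -3.4105
Critical value: ±1.960
p-value = 0.0006
Decision: reject H₀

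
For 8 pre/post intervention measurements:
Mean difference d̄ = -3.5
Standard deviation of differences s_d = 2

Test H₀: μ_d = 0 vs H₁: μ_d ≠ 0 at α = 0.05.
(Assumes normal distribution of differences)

Answer: t = -4.9498, reject H₀

Derivation:
df = n - 1 = 7
SE = s_d/√n = 2/√8 = 0.7071
t = d̄/SE = -3.5/0.7071 = -4.9498
Critical value: t_{0.025,7} = ±2.365
p-value ≈ 0.0017
Decision: reject H₀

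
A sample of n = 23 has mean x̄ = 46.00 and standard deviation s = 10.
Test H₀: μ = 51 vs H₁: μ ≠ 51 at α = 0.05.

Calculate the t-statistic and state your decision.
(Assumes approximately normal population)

Answer: t = -2.3980, reject H₀

Derivation:
df = n - 1 = 22
SE = s/√n = 10/√23 = 2.0851
t = (x̄ - μ₀)/SE = (46.00 - 51)/2.0851 = -2.3980
Critical value: t_{0.025,22} = ±2.074
p-value ≈ 0.0254
Decision: reject H₀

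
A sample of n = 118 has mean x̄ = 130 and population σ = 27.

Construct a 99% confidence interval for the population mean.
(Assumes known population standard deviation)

Confidence level: 99%, α = 0.01
z_0.005 = 2.576
SE = σ/√n = 27/√118 = 2.4856
Margin of error = 2.576 × 2.4856 = 6.4029
CI: x̄ ± margin = 130 ± 6.4029
CI: (123.5971, 136.4029)

Answer: (123.5971, 136.4029)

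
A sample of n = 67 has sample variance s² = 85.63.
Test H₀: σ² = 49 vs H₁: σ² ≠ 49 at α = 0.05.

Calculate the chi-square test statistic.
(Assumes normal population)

Answer: χ² = 115.3384, reject H₀

Derivation:
df = n - 1 = 66
χ² = (n-1)s²/σ₀² = 66×85.63/49 = 115.3384
Critical values: χ²_{0.975,66} = 45.431, χ²_{0.025,66} = 90.349
Rejection region: χ² < 45.431 or χ² > 90.349
Decision: reject H₀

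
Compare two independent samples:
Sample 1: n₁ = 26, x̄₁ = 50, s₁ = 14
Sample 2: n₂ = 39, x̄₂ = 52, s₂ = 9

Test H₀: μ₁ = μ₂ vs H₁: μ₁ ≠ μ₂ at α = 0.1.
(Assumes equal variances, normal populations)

Answer: t = -0.7020, fail to reject H₀

Derivation:
Pooled variance: s²_p = [25×14² + 38×9²]/(63) = 126.6349
s_p = 11.2532
SE = s_p×√(1/n₁ + 1/n₂) = 11.2532×√(1/26 + 1/39) = 2.8491
t = (x̄₁ - x̄₂)/SE = (50 - 52)/2.8491 = -0.7020
df = 63, t-critical = ±1.669
Decision: fail to reject H₀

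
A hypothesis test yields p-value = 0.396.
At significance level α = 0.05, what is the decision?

Compare p-value to α:
0.396 ≥ 0.05
Decision: fail to reject H₀

Answer: fail to reject H₀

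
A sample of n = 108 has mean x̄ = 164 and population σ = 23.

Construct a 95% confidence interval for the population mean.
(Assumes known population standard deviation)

Answer: (159.6621, 168.3379)

Derivation:
Confidence level: 95%, α = 0.05
z_0.025 = 1.960
SE = σ/√n = 23/√108 = 2.2132
Margin of error = 1.960 × 2.2132 = 4.3379
CI: x̄ ± margin = 164 ± 4.3379
CI: (159.6621, 168.3379)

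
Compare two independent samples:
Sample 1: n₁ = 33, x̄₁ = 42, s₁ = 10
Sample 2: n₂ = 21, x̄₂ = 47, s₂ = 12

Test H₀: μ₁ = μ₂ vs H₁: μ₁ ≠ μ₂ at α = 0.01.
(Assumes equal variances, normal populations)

Answer: t = -1.6565, fail to reject H₀

Derivation:
Pooled variance: s²_p = [32×10² + 20×12²]/(52) = 116.9231
s_p = 10.8131
SE = s_p×√(1/n₁ + 1/n₂) = 10.8131×√(1/33 + 1/21) = 3.0184
t = (x̄₁ - x̄₂)/SE = (42 - 47)/3.0184 = -1.6565
df = 52, t-critical = ±2.674
Decision: fail to reject H₀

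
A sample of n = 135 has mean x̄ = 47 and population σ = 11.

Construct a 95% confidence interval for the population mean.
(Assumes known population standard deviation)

Confidence level: 95%, α = 0.05
z_0.025 = 1.960
SE = σ/√n = 11/√135 = 0.9467
Margin of error = 1.960 × 0.9467 = 1.8555
CI: x̄ ± margin = 47 ± 1.8555
CI: (45.1445, 48.8555)

Answer: (45.1445, 48.8555)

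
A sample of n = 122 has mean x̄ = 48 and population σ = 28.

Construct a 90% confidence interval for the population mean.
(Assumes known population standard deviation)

Answer: (43.8299, 52.1701)

Derivation:
Confidence level: 90%, α = 0.1
z_0.05 = 1.645
SE = σ/√n = 28/√122 = 2.5350
Margin of error = 1.645 × 2.5350 = 4.1701
CI: x̄ ± margin = 48 ± 4.1701
CI: (43.8299, 52.1701)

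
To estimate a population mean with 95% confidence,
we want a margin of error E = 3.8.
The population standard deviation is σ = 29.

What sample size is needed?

Answer: n = 224

Derivation:
z_0.025 = 1.960
n = (z×σ/E)² = (1.960×29/3.8)²
n = 223.7386
Round up: n = 224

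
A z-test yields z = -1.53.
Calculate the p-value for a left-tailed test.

Answer: p-value ≈ 0.0630

Derivation:
For z = -1.53:
p = P(Z < -1.53) = Φ(-1.53) = 0.0630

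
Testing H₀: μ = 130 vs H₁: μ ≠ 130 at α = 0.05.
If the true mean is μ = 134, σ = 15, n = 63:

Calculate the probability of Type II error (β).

SE = σ/√n = 15/√63 = 1.8898
Critical values: μ₀ ± z_0.025×SE = 130 ± 1.960×1.8898
Acceptance region: (126.2960, 133.7040)
Under H₁ (μ = 134): z_high = (133.7040 - 134)/1.8898 = -0.1566, z_low = (126.2960 - 134)/1.8898 = -4.0766
β = P(not reject | H₁) = Φ(-0.1566) - Φ(-4.0766) ≈ 0.4378

Answer: β ≈ 0.4378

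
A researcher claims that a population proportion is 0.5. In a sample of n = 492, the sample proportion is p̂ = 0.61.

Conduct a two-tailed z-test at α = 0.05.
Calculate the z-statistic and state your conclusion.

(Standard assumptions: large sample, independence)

H₀: p = 0.5, H₁: p ≠ 0.5
Standard error: SE = √(p₀(1-p₀)/n) = √(0.5×0.5/492) = 0.022542
z-statistic: z = (p̂ - p₀)/SE = (0.61 - 0.5)/0.022542 = 4.8798
Critical value: z_0.025 = ±1.960
p-value < 0.0001
Decision: reject H₀ at α = 0.05

Answer: z = 4.8798, reject H₀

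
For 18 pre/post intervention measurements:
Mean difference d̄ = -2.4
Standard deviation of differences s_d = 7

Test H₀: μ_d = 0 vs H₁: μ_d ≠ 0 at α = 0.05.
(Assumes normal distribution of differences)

df = n - 1 = 17
SE = s_d/√n = 7/√18 = 1.6499
t = d̄/SE = -2.4/1.6499 = -1.4546
Critical value: t_{0.025,17} = ±2.110
p-value ≈ 0.1640
Decision: fail to reject H₀

Answer: t = -1.4546, fail to reject H₀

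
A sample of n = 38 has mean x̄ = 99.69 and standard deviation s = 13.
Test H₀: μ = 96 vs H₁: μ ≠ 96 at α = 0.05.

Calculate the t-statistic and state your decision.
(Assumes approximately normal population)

Answer: t = 1.7497, fail to reject H₀

Derivation:
df = n - 1 = 37
SE = s/√n = 13/√38 = 2.1089
t = (x̄ - μ₀)/SE = (99.69 - 96)/2.1089 = 1.7497
Critical value: t_{0.025,37} = ±2.026
p-value ≈ 0.0885
Decision: fail to reject H₀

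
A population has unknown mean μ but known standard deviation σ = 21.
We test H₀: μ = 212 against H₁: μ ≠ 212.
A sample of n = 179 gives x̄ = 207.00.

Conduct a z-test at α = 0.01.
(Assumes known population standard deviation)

Standard error: SE = σ/√n = 21/√179 = 1.5696
z-statistic: z = (x̄ - μ₀)/SE = (207.00 - 212)/1.5696 = -3.1855
Critical value: ±2.576
p-value = 0.0014
Decision: reject H₀

Answer: z = -3.1855, reject H₀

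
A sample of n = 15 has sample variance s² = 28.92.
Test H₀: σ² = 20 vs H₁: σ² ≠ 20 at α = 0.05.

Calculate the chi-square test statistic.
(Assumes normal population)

df = n - 1 = 14
χ² = (n-1)s²/σ₀² = 14×28.92/20 = 20.2440
Critical values: χ²_{0.975,14} = 5.629, χ²_{0.025,14} = 26.119
Rejection region: χ² < 5.629 or χ² > 26.119
Decision: fail to reject H₀

Answer: χ² = 20.2440, fail to reject H₀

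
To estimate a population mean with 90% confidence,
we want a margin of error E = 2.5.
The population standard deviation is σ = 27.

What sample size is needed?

z_0.05 = 1.645
n = (z×σ/E)² = (1.645×27/2.5)²
n = 315.6308
Round up: n = 316

Answer: n = 316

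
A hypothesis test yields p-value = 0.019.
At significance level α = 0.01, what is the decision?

Compare p-value to α:
0.019 ≥ 0.01
Decision: fail to reject H₀

Answer: fail to reject H₀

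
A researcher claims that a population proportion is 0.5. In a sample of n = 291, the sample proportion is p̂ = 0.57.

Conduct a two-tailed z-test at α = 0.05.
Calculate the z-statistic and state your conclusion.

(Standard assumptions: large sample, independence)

Answer: z = 2.3882, reject H₀

Derivation:
H₀: p = 0.5, H₁: p ≠ 0.5
Standard error: SE = √(p₀(1-p₀)/n) = √(0.5×0.5/291) = 0.029311
z-statistic: z = (p̂ - p₀)/SE = (0.57 - 0.5)/0.029311 = 2.3882
Critical value: z_0.025 = ±1.960
p-value = 0.0169
Decision: reject H₀ at α = 0.05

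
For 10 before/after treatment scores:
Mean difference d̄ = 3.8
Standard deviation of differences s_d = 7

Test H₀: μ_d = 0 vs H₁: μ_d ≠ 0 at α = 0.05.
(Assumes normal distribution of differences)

Answer: t = 1.7167, fail to reject H₀

Derivation:
df = n - 1 = 9
SE = s_d/√n = 7/√10 = 2.2136
t = d̄/SE = 3.8/2.2136 = 1.7167
Critical value: t_{0.025,9} = ±2.262
p-value ≈ 0.1202
Decision: fail to reject H₀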